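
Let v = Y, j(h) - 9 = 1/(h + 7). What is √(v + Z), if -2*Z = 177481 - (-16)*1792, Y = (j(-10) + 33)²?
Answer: I*√3648254/6 ≈ 318.34*I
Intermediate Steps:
j(h) = 9 + 1/(7 + h) (j(h) = 9 + 1/(h + 7) = 9 + 1/(7 + h))
Y = 15625/9 (Y = ((64 + 9*(-10))/(7 - 10) + 33)² = ((64 - 90)/(-3) + 33)² = (-⅓*(-26) + 33)² = (26/3 + 33)² = (125/3)² = 15625/9 ≈ 1736.1)
Z = -206153/2 (Z = -(177481 - (-16)*1792)/2 = -(177481 - 1*(-28672))/2 = -(177481 + 28672)/2 = -½*206153 = -206153/2 ≈ -1.0308e+5)
v = 15625/9 ≈ 1736.1
√(v + Z) = √(15625/9 - 206153/2) = √(-1824127/18) = I*√3648254/6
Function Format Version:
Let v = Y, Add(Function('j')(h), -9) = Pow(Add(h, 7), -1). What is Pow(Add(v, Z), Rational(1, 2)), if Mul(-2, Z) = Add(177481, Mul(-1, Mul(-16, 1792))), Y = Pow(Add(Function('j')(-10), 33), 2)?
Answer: Mul(Rational(1, 6), I, Pow(3648254, Rational(1, 2))) ≈ Mul(318.34, I)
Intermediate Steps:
Function('j')(h) = Add(9, Pow(Add(7, h), -1)) (Function('j')(h) = Add(9, Pow(Add(h, 7), -1)) = Add(9, Pow(Add(7, h), -1)))
Y = Rational(15625, 9) (Y = Pow(Add(Mul(Pow(Add(7, -10), -1), Add(64, Mul(9, -10))), 33), 2) = Pow(Add(Mul(Pow(-3, -1), Add(64, -90)), 33), 2) = Pow(Add(Mul(Rational(-1, 3), -26), 33), 2) = Pow(Add(Rational(26, 3), 33), 2) = Pow(Rational(125, 3), 2) = Rational(15625, 9) ≈ 1736.1)
Z = Rational(-206153, 2) (Z = Mul(Rational(-1, 2), Add(177481, Mul(-1, Mul(-16, 1792)))) = Mul(Rational(-1, 2), Add(177481, Mul(-1, -28672))) = Mul(Rational(-1, 2), Add(177481, 28672)) = Mul(Rational(-1, 2), 206153) = Rational(-206153, 2) ≈ -1.0308e+5)
v = Rational(15625, 9) ≈ 1736.1
Pow(Add(v, Z), Rational(1, 2)) = Pow(Add(Rational(15625, 9), Rational(-206153, 2)), Rational(1, 2)) = Pow(Rational(-1824127, 18), Rational(1, 2)) = Mul(Rational(1, 6), I, Pow(3648254, Rational(1, 2)))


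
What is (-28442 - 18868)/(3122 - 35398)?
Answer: 23655/16138 ≈ 1.4658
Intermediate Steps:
(-28442 - 18868)/(3122 - 35398) = -47310/(-32276) = -47310*(-1/32276) = 23655/16138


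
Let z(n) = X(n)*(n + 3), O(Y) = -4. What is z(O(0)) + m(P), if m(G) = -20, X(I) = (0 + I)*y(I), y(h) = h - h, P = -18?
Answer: -20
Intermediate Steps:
y(h) = 0
X(I) = 0 (X(I) = (0 + I)*0 = I*0 = 0)
z(n) = 0 (z(n) = 0*(n + 3) = 0*(3 + n) = 0)
z(O(0)) + m(P) = 0 - 20 = -20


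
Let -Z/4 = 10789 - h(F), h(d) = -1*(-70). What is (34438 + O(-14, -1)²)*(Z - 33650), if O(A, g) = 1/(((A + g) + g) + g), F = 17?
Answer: -761631366658/289 ≈ -2.6354e+9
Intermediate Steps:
h(d) = 70
Z = -42876 (Z = -4*(10789 - 1*70) = -4*(10789 - 70) = -4*10719 = -42876)
O(A, g) = 1/(A + 3*g) (O(A, g) = 1/((A + 2*g) + g) = 1/(A + 3*g))
(34438 + O(-14, -1)²)*(Z - 33650) = (34438 + (1/(-14 + 3*(-1)))²)*(-42876 - 33650) = (34438 + (1/(-14 - 3))²)*(-76526) = (34438 + (1/(-17))²)*(-76526) = (34438 + (-1/17)²)*(-76526) = (34438 + 1/289)*(-76526) = (9952583/289)*(-76526) = -761631366658/289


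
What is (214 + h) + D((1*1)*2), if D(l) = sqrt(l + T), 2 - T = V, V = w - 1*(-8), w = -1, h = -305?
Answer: -91 + I*sqrt(3) ≈ -91.0 + 1.732*I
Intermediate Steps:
V = 7 (V = -1 - 1*(-8) = -1 + 8 = 7)
T = -5 (T = 2 - 1*7 = 2 - 7 = -5)
D(l) = sqrt(-5 + l) (D(l) = sqrt(l - 5) = sqrt(-5 + l))
(214 + h) + D((1*1)*2) = (214 - 305) + sqrt(-5 + (1*1)*2) = -91 + sqrt(-5 + 1*2) = -91 + sqrt(-5 + 2) = -91 + sqrt(-3) = -91 + I*sqrt(3)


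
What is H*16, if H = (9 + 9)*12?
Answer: 3456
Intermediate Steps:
H = 216 (H = 18*12 = 216)
H*16 = 216*16 = 3456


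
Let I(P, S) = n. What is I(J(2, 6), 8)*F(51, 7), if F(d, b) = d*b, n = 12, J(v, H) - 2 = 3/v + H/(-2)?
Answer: 4284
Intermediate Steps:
J(v, H) = 2 + 3/v - H/2 (J(v, H) = 2 + (3/v + H/(-2)) = 2 + (3/v + H*(-½)) = 2 + (3/v - H/2) = 2 + 3/v - H/2)
I(P, S) = 12
F(d, b) = b*d
I(J(2, 6), 8)*F(51, 7) = 12*(7*51) = 12*357 = 4284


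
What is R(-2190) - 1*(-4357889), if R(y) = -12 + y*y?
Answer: 9153977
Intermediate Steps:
R(y) = -12 + y**2
R(-2190) - 1*(-4357889) = (-12 + (-2190)**2) - 1*(-4357889) = (-12 + 4796100) + 4357889 = 4796088 + 4357889 = 9153977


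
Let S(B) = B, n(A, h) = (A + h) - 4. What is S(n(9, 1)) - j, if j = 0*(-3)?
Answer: 6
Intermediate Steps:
n(A, h) = -4 + A + h
j = 0
S(n(9, 1)) - j = (-4 + 9 + 1) - 1*0 = 6 + 0 = 6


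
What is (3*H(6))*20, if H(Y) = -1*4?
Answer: -240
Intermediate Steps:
H(Y) = -4
(3*H(6))*20 = (3*(-4))*20 = -12*20 = -240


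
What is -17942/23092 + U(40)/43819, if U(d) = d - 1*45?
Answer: -393157979/505934174 ≈ -0.77709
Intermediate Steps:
U(d) = -45 + d (U(d) = d - 45 = -45 + d)
-17942/23092 + U(40)/43819 = -17942/23092 + (-45 + 40)/43819 = -17942*1/23092 - 5*1/43819 = -8971/11546 - 5/43819 = -393157979/505934174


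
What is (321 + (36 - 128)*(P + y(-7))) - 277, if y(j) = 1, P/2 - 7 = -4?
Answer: -600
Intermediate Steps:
P = 6 (P = 14 + 2*(-4) = 14 - 8 = 6)
(321 + (36 - 128)*(P + y(-7))) - 277 = (321 + (36 - 128)*(6 + 1)) - 277 = (321 - 92*7) - 277 = (321 - 644) - 277 = -323 - 277 = -600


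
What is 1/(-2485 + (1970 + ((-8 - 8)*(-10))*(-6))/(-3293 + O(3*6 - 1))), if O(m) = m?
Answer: -1638/4070935 ≈ -0.00040236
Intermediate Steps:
1/(-2485 + (1970 + ((-8 - 8)*(-10))*(-6))/(-3293 + O(3*6 - 1))) = 1/(-2485 + (1970 + ((-8 - 8)*(-10))*(-6))/(-3293 + (3*6 - 1))) = 1/(-2485 + (1970 - 16*(-10)*(-6))/(-3293 + (18 - 1))) = 1/(-2485 + (1970 + 160*(-6))/(-3293 + 17)) = 1/(-2485 + (1970 - 960)/(-3276)) = 1/(-2485 + 1010*(-1/3276)) = 1/(-2485 - 505/1638) = 1/(-4070935/1638) = -1638/4070935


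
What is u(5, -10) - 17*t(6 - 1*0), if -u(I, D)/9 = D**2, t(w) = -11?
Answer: -713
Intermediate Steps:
u(I, D) = -9*D**2
u(5, -10) - 17*t(6 - 1*0) = -9*(-10)**2 - 17*(-11) = -9*100 + 187 = -900 + 187 = -713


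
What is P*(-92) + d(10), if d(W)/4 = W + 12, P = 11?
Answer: -924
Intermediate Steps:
d(W) = 48 + 4*W (d(W) = 4*(W + 12) = 4*(12 + W) = 48 + 4*W)
P*(-92) + d(10) = 11*(-92) + (48 + 4*10) = -1012 + (48 + 40) = -1012 + 88 = -924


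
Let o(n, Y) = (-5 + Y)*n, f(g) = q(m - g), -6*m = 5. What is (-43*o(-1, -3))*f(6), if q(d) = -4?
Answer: 1376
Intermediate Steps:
m = -⅚ (m = -⅙*5 = -⅚ ≈ -0.83333)
f(g) = -4
o(n, Y) = n*(-5 + Y)
(-43*o(-1, -3))*f(6) = -(-43)*(-5 - 3)*(-4) = -(-43)*(-8)*(-4) = -43*8*(-4) = -344*(-4) = 1376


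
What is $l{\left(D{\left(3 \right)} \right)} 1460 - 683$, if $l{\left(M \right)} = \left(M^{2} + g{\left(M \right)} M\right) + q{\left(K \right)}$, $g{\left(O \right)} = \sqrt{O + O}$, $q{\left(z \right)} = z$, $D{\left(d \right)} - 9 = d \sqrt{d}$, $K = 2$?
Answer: $2237 + 13140 \left(3 + \sqrt{3}\right)^{2} + 4380 \sqrt{6} \left(3 + \sqrt{3}\right)^{\frac{3}{2}} \approx 4.0691 \cdot 10^{5}$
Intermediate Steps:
$D{\left(d \right)} = 9 + d^{\frac{3}{2}}$ ($D{\left(d \right)} = 9 + d \sqrt{d} = 9 + d^{\frac{3}{2}}$)
$g{\left(O \right)} = \sqrt{2} \sqrt{O}$ ($g{\left(O \right)} = \sqrt{2 O} = \sqrt{2} \sqrt{O}$)
$l{\left(M \right)} = 2 + M^{2} + \sqrt{2} M^{\frac{3}{2}}$ ($l{\left(M \right)} = \left(M^{2} + \sqrt{2} \sqrt{M} M\right) + 2 = \left(M^{2} + \sqrt{2} M^{\frac{3}{2}}\right) + 2 = 2 + M^{2} + \sqrt{2} M^{\frac{3}{2}}$)
$l{\left(D{\left(3 \right)} \right)} 1460 - 683 = \left(2 + \left(9 + 3^{\frac{3}{2}}\right)^{2} + \sqrt{2} \left(9 + 3^{\frac{3}{2}}\right)^{\frac{3}{2}}\right) 1460 - 683 = \left(2 + \left(9 + 3 \sqrt{3}\right)^{2} + \sqrt{2} \left(9 + 3 \sqrt{3}\right)^{\frac{3}{2}}\right) 1460 - 683 = \left(2920 + 1460 \left(9 + 3 \sqrt{3}\right)^{2} + 1460 \sqrt{2} \left(9 + 3 \sqrt{3}\right)^{\frac{3}{2}}\right) - 683 = 2237 + 1460 \left(9 + 3 \sqrt{3}\right)^{2} + 1460 \sqrt{2} \left(9 + 3 \sqrt{3}\right)^{\frac{3}{2}}$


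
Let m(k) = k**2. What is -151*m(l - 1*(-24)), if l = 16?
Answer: -241600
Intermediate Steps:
-151*m(l - 1*(-24)) = -151*(16 - 1*(-24))**2 = -151*(16 + 24)**2 = -151*40**2 = -151*1600 = -241600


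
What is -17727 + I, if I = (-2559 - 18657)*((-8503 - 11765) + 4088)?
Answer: 343257153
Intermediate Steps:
I = 343274880 (I = -21216*(-20268 + 4088) = -21216*(-16180) = 343274880)
-17727 + I = -17727 + 343274880 = 343257153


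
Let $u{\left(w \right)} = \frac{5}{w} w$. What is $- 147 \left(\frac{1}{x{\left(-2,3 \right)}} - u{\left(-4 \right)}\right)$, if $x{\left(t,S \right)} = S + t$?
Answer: $588$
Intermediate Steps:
$u{\left(w \right)} = 5$
$- 147 \left(\frac{1}{x{\left(-2,3 \right)}} - u{\left(-4 \right)}\right) = - 147 \left(\frac{1}{3 - 2} - 5\right) = - 147 \left(1^{-1} - 5\right) = - 147 \left(1 - 5\right) = \left(-147\right) \left(-4\right) = 588$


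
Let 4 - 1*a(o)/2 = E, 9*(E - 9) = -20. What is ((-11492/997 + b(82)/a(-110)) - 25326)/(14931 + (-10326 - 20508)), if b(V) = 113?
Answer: 1264089649/792764550 ≈ 1.5945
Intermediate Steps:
E = 61/9 (E = 9 + (⅑)*(-20) = 9 - 20/9 = 61/9 ≈ 6.7778)
a(o) = -50/9 (a(o) = 8 - 2*61/9 = 8 - 122/9 = -50/9)
((-11492/997 + b(82)/a(-110)) - 25326)/(14931 + (-10326 - 20508)) = ((-11492/997 + 113/(-50/9)) - 25326)/(14931 + (-10326 - 20508)) = ((-11492*1/997 + 113*(-9/50)) - 25326)/(14931 - 30834) = ((-11492/997 - 1017/50) - 25326)/(-15903) = (-1588549/49850 - 25326)*(-1/15903) = -1264089649/49850*(-1/15903) = 1264089649/792764550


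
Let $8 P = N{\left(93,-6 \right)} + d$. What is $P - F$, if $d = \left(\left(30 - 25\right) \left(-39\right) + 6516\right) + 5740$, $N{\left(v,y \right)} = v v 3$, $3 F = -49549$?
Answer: $\frac{63802}{3} \approx 21267.0$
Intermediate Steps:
$F = - \frac{49549}{3}$ ($F = \frac{1}{3} \left(-49549\right) = - \frac{49549}{3} \approx -16516.0$)
$N{\left(v,y \right)} = 3 v^{2}$ ($N{\left(v,y \right)} = v^{2} \cdot 3 = 3 v^{2}$)
$d = 12061$ ($d = \left(5 \left(-39\right) + 6516\right) + 5740 = \left(-195 + 6516\right) + 5740 = 6321 + 5740 = 12061$)
$P = 4751$ ($P = \frac{3 \cdot 93^{2} + 12061}{8} = \frac{3 \cdot 8649 + 12061}{8} = \frac{25947 + 12061}{8} = \frac{1}{8} \cdot 38008 = 4751$)
$P - F = 4751 - - \frac{49549}{3} = 4751 + \frac{49549}{3} = \frac{63802}{3}$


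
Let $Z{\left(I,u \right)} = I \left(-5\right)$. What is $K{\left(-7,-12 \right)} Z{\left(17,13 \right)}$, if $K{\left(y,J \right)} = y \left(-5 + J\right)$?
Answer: $-10115$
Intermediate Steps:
$Z{\left(I,u \right)} = - 5 I$
$K{\left(-7,-12 \right)} Z{\left(17,13 \right)} = - 7 \left(-5 - 12\right) \left(\left(-5\right) 17\right) = \left(-7\right) \left(-17\right) \left(-85\right) = 119 \left(-85\right) = -10115$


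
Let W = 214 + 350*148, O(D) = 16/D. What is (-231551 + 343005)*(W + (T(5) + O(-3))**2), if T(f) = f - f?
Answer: 52203047428/9 ≈ 5.8003e+9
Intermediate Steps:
T(f) = 0
W = 52014 (W = 214 + 51800 = 52014)
(-231551 + 343005)*(W + (T(5) + O(-3))**2) = (-231551 + 343005)*(52014 + (0 + 16/(-3))**2) = 111454*(52014 + (0 + 16*(-1/3))**2) = 111454*(52014 + (0 - 16/3)**2) = 111454*(52014 + (-16/3)**2) = 111454*(52014 + 256/9) = 111454*(468382/9) = 52203047428/9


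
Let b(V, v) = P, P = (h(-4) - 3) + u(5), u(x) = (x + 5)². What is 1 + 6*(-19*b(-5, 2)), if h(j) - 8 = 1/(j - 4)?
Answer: -47819/4 ≈ -11955.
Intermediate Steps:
h(j) = 8 + 1/(-4 + j) (h(j) = 8 + 1/(j - 4) = 8 + 1/(-4 + j))
u(x) = (5 + x)²
P = 839/8 (P = ((-31 + 8*(-4))/(-4 - 4) - 3) + (5 + 5)² = ((-31 - 32)/(-8) - 3) + 10² = (-⅛*(-63) - 3) + 100 = (63/8 - 3) + 100 = 39/8 + 100 = 839/8 ≈ 104.88)
b(V, v) = 839/8
1 + 6*(-19*b(-5, 2)) = 1 + 6*(-19*839/8) = 1 + 6*(-15941/8) = 1 - 47823/4 = -47819/4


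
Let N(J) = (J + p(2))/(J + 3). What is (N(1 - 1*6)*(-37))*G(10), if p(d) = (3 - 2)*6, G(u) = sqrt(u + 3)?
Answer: 37*sqrt(13)/2 ≈ 66.703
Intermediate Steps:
G(u) = sqrt(3 + u)
p(d) = 6 (p(d) = 1*6 = 6)
N(J) = (6 + J)/(3 + J) (N(J) = (J + 6)/(J + 3) = (6 + J)/(3 + J))
(N(1 - 1*6)*(-37))*G(10) = (((6 + (1 - 1*6))/(3 + (1 - 1*6)))*(-37))*sqrt(3 + 10) = (((6 + (1 - 6))/(3 + (1 - 6)))*(-37))*sqrt(13) = (((6 - 5)/(3 - 5))*(-37))*sqrt(13) = ((1/(-2))*(-37))*sqrt(13) = (-1/2*1*(-37))*sqrt(13) = (-1/2*(-37))*sqrt(13) = 37*sqrt(13)/2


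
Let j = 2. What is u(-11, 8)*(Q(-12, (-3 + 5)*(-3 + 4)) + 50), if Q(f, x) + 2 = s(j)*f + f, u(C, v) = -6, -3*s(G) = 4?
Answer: -312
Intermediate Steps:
s(G) = -4/3 (s(G) = -1/3*4 = -4/3)
Q(f, x) = -2 - f/3 (Q(f, x) = -2 + (-4*f/3 + f) = -2 - f/3)
u(-11, 8)*(Q(-12, (-3 + 5)*(-3 + 4)) + 50) = -6*((-2 - 1/3*(-12)) + 50) = -6*((-2 + 4) + 50) = -6*(2 + 50) = -6*52 = -312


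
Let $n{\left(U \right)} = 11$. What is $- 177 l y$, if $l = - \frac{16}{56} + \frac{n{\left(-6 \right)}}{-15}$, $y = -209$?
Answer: $- \frac{1319417}{35} \approx -37698.0$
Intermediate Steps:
$l = - \frac{107}{105}$ ($l = - \frac{16}{56} + \frac{11}{-15} = \left(-16\right) \frac{1}{56} + 11 \left(- \frac{1}{15}\right) = - \frac{2}{7} - \frac{11}{15} = - \frac{107}{105} \approx -1.019$)
$- 177 l y = \left(-177\right) \left(- \frac{107}{105}\right) \left(-209\right) = \frac{6313}{35} \left(-209\right) = - \frac{1319417}{35}$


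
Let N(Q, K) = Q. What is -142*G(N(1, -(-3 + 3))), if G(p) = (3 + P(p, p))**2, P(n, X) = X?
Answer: -2272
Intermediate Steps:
G(p) = (3 + p)**2
-142*G(N(1, -(-3 + 3))) = -142*(3 + 1)**2 = -142*4**2 = -142*16 = -2272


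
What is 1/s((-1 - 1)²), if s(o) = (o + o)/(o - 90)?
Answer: -43/4 ≈ -10.750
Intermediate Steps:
s(o) = 2*o/(-90 + o) (s(o) = (2*o)/(-90 + o) = 2*o/(-90 + o))
1/s((-1 - 1)²) = 1/(2*(-1 - 1)²/(-90 + (-1 - 1)²)) = 1/(2*(-2)²/(-90 + (-2)²)) = 1/(2*4/(-90 + 4)) = 1/(2*4/(-86)) = 1/(2*4*(-1/86)) = 1/(-4/43) = -43/4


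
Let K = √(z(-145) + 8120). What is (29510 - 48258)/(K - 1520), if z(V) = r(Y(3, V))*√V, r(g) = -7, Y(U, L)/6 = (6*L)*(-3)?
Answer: 18748/(1520 - √7*√(1160 - I*√145)) ≈ 13.112 - 0.0042886*I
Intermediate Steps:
Y(U, L) = -108*L (Y(U, L) = 6*((6*L)*(-3)) = 6*(-18*L) = -108*L)
z(V) = -7*√V
K = √(8120 - 7*I*√145) (K = √(-7*I*√145 + 8120) = √(8120 - 7*I*√145) ≈ 90.112 - 0.4677*I)
(29510 - 48258)/(K - 1520) = (29510 - 48258)/(√(8120 - 7*I*√145) - 1520) = -18748/(-1520 + √(8120 - 7*I*√145))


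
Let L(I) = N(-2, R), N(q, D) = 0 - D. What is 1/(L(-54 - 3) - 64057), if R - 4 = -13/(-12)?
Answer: -12/768745 ≈ -1.5610e-5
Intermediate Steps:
R = 61/12 (R = 4 - 13/(-12) = 4 - 13*(-1/12) = 4 + 13/12 = 61/12 ≈ 5.0833)
N(q, D) = -D
L(I) = -61/12 (L(I) = -1*61/12 = -61/12)
1/(L(-54 - 3) - 64057) = 1/(-61/12 - 64057) = 1/(-768745/12) = -12/768745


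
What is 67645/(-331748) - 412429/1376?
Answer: -34228893853/114121312 ≈ -299.93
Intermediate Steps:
67645/(-331748) - 412429/1376 = 67645*(-1/331748) - 412429*1/1376 = -67645/331748 - 412429/1376 = -34228893853/114121312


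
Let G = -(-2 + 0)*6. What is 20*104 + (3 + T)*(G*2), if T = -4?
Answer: 2056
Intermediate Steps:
G = 12 (G = -(-2)*6 = -1*(-12) = 12)
20*104 + (3 + T)*(G*2) = 20*104 + (3 - 4)*(12*2) = 2080 - 1*24 = 2080 - 24 = 2056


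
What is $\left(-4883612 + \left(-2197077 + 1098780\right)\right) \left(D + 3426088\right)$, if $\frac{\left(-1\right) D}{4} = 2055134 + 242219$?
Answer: $34475679705516$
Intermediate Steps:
$D = -9189412$ ($D = - 4 \left(2055134 + 242219\right) = \left(-4\right) 2297353 = -9189412$)
$\left(-4883612 + \left(-2197077 + 1098780\right)\right) \left(D + 3426088\right) = \left(-4883612 + \left(-2197077 + 1098780\right)\right) \left(-9189412 + 3426088\right) = \left(-4883612 - 1098297\right) \left(-5763324\right) = \left(-5981909\right) \left(-5763324\right) = 34475679705516$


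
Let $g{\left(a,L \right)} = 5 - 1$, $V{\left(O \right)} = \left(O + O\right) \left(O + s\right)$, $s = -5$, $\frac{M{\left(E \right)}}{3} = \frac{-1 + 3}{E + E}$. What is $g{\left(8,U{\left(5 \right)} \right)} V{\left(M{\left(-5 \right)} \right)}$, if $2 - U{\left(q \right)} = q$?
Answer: $\frac{672}{25} \approx 26.88$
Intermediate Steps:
$M{\left(E \right)} = \frac{3}{E}$ ($M{\left(E \right)} = 3 \frac{-1 + 3}{E + E} = 3 \frac{2}{2 E} = 3 \cdot 2 \frac{1}{2 E} = \frac{3}{E}$)
$U{\left(q \right)} = 2 - q$
$V{\left(O \right)} = 2 O \left(-5 + O\right)$ ($V{\left(O \right)} = \left(O + O\right) \left(O - 5\right) = 2 O \left(-5 + O\right)$)
$g{\left(a,L \right)} = 4$ ($g{\left(a,L \right)} = 5 - 1 = 4$)
$g{\left(8,U{\left(5 \right)} \right)} V{\left(M{\left(-5 \right)} \right)} = 4 \cdot 2 \frac{3}{-5} \left(-5 + \frac{3}{-5}\right) = 4 \cdot 2 \cdot 3 \left(- \frac{1}{5}\right) \left(-5 + 3 \left(- \frac{1}{5}\right)\right) = 4 \cdot 2 \left(- \frac{3}{5}\right) \left(-5 - \frac{3}{5}\right) = 4 \cdot 2 \left(- \frac{3}{5}\right) \left(- \frac{28}{5}\right) = 4 \cdot \frac{168}{25} = \frac{672}{25}$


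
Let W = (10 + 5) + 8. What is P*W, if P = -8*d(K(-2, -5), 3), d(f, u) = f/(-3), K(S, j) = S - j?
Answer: 184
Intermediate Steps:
d(f, u) = -f/3 (d(f, u) = f*(-⅓) = -f/3)
W = 23 (W = 15 + 8 = 23)
P = 8 (P = -(-8)*(-2 - 1*(-5))/3 = -(-8)*(-2 + 5)/3 = -(-8)*3/3 = -8*(-1) = 8)
P*W = 8*23 = 184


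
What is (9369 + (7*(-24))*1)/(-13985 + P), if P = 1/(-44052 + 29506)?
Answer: -133837746/203425811 ≈ -0.65792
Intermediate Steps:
P = -1/14546 (P = 1/(-14546) = -1/14546 ≈ -6.8747e-5)
(9369 + (7*(-24))*1)/(-13985 + P) = (9369 + (7*(-24))*1)/(-13985 - 1/14546) = (9369 - 168*1)/(-203425811/14546) = (9369 - 168)*(-14546/203425811) = 9201*(-14546/203425811) = -133837746/203425811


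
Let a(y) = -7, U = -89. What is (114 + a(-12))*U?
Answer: -9523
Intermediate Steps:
(114 + a(-12))*U = (114 - 7)*(-89) = 107*(-89) = -9523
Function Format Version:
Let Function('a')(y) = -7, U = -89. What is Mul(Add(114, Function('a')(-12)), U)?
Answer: -9523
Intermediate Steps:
Mul(Add(114, Function('a')(-12)), U) = Mul(Add(114, -7), -89) = Mul(107, -89) = -9523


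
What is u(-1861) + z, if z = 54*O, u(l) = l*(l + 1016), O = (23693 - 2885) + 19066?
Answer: 3725741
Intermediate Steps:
O = 39874 (O = 20808 + 19066 = 39874)
u(l) = l*(1016 + l)
z = 2153196 (z = 54*39874 = 2153196)
u(-1861) + z = -1861*(1016 - 1861) + 2153196 = -1861*(-845) + 2153196 = 1572545 + 2153196 = 3725741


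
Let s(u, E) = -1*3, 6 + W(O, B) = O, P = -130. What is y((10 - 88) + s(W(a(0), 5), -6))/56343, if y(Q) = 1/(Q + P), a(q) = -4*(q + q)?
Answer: -1/11888373 ≈ -8.4116e-8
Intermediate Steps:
a(q) = -8*q
W(O, B) = -6 + O
s(u, E) = -3
y(Q) = 1/(-130 + Q) (y(Q) = 1/(Q - 130) = 1/(-130 + Q))
y((10 - 88) + s(W(a(0), 5), -6))/56343 = 1/((-130 + ((10 - 88) - 3))*56343) = (1/56343)/(-130 + (-78 - 3)) = (1/56343)/(-130 - 81) = (1/56343)/(-211) = -1/211*1/56343 = -1/11888373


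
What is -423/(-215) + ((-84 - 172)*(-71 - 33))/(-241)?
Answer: -5622217/51815 ≈ -108.51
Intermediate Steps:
-423/(-215) + ((-84 - 172)*(-71 - 33))/(-241) = -423*(-1/215) - 256*(-104)*(-1/241) = 423/215 + 26624*(-1/241) = 423/215 - 26624/241 = -5622217/51815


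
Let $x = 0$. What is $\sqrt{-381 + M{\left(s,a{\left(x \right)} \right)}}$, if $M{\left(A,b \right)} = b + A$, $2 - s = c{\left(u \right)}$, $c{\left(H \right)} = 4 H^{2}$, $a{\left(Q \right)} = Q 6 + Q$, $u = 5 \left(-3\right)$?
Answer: $i \sqrt{1279} \approx 35.763 i$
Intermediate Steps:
$u = -15$
$a{\left(Q \right)} = 7 Q$ ($a{\left(Q \right)} = 6 Q + Q = 7 Q$)
$s = -898$ ($s = 2 - 4 \left(-15\right)^{2} = 2 - 4 \cdot 225 = 2 - 900 = -898$)
$M{\left(A,b \right)} = A + b$
$\sqrt{-381 + M{\left(s,a{\left(x \right)} \right)}} = \sqrt{-381 + \left(-898 + 7 \cdot 0\right)} = \sqrt{-381 + \left(-898 + 0\right)} = \sqrt{-381 - 898} = \sqrt{-1279} = i \sqrt{1279}$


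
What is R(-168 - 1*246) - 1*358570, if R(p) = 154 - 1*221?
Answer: -358637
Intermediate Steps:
R(p) = -67 (R(p) = 154 - 221 = -67)
R(-168 - 1*246) - 1*358570 = -67 - 1*358570 = -67 - 358570 = -358637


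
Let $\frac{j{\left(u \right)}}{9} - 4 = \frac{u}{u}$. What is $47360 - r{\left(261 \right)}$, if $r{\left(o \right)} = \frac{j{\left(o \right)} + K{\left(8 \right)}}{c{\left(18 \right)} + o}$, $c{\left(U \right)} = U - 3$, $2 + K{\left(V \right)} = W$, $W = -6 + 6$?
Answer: $\frac{13071317}{276} \approx 47360.0$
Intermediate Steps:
$W = 0$
$K{\left(V \right)} = -2$ ($K{\left(V \right)} = -2 + 0 = -2$)
$c{\left(U \right)} = -3 + U$
$j{\left(u \right)} = 45$ ($j{\left(u \right)} = 36 + 9 \frac{u}{u} = 36 + 9 \cdot 1 = 36 + 9 = 45$)
$r{\left(o \right)} = \frac{43}{15 + o}$ ($r{\left(o \right)} = \frac{45 - 2}{\left(-3 + 18\right) + o} = \frac{43}{15 + o}$)
$47360 - r{\left(261 \right)} = 47360 - \frac{43}{15 + 261} = 47360 - \frac{43}{276} = \frac{13071317}{276}$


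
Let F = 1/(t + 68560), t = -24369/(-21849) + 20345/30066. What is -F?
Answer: -218970678/15013022082433 ≈ -1.4585e-5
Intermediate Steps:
t = 392398753/218970678 (t = -24369*(-1/21849) + 20345*(1/30066) = 8123/7283 + 20345/30066 = 392398753/218970678 ≈ 1.7920)
F = 218970678/15013022082433 (F = 1/(392398753/218970678 + 68560) = 1/(15013022082433/218970678) = 218970678/15013022082433 ≈ 1.4585e-5)
-F = -1*218970678/15013022082433 = -218970678/15013022082433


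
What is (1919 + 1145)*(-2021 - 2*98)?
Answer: -6792888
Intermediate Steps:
(1919 + 1145)*(-2021 - 2*98) = 3064*(-2021 - 196) = 3064*(-2217) = -6792888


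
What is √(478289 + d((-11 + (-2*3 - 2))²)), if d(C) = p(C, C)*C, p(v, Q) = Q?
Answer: √608610 ≈ 780.13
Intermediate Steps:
d(C) = C² (d(C) = C*C = C²)
√(478289 + d((-11 + (-2*3 - 2))²)) = √(478289 + ((-11 + (-2*3 - 2))²)²) = √(478289 + ((-11 + (-6 - 2))²)²) = √(478289 + ((-11 - 8)²)²) = √(478289 + ((-19)²)²) = √(478289 + 361²) = √(478289 + 130321) = √608610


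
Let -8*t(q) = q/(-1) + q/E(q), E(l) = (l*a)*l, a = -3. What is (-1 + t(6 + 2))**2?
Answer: 1/36864 ≈ 2.7127e-5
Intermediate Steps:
E(l) = -3*l**2 (E(l) = (l*(-3))*l = (-3*l)*l = -3*l**2)
t(q) = q/8 + 1/(24*q) (t(q) = -(q/(-1) + q/((-3*q**2)))/8 = -(q*(-1) + q*(-1/(3*q**2)))/8 = -(-q - 1/(3*q))/8 = q/8 + 1/(24*q))
(-1 + t(6 + 2))**2 = (-1 + ((6 + 2)/8 + 1/(24*(6 + 2))))**2 = (-1 + ((1/8)*8 + (1/24)/8))**2 = (-1 + (1 + (1/24)*(1/8)))**2 = (-1 + (1 + 1/192))**2 = (-1 + 193/192)**2 = (1/192)**2 = 1/36864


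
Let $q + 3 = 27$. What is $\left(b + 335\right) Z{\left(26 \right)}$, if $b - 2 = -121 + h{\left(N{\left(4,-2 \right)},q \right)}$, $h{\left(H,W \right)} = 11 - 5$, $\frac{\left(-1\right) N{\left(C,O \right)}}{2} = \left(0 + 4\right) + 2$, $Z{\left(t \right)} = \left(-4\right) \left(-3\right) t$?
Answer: $69264$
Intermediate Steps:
$q = 24$ ($q = -3 + 27 = 24$)
$Z{\left(t \right)} = 12 t$
$N{\left(C,O \right)} = -12$ ($N{\left(C,O \right)} = - 2 \left(\left(0 + 4\right) + 2\right) = - 2 \left(4 + 2\right) = \left(-2\right) 6 = -12$)
$h{\left(H,W \right)} = 6$
$b = -113$ ($b = 2 + \left(-121 + 6\right) = 2 - 115 = -113$)
$\left(b + 335\right) Z{\left(26 \right)} = \left(-113 + 335\right) 12 \cdot 26 = 222 \cdot 312 = 69264$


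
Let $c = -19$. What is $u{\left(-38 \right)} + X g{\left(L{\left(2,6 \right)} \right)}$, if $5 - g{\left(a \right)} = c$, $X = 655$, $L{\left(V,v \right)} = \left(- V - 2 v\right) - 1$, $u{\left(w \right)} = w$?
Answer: $15682$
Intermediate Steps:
$L{\left(V,v \right)} = -1 - V - 2 v$
$g{\left(a \right)} = 24$ ($g{\left(a \right)} = 5 - -19 = 5 + 19 = 24$)
$u{\left(-38 \right)} + X g{\left(L{\left(2,6 \right)} \right)} = -38 + 655 \cdot 24 = -38 + 15720 = 15682$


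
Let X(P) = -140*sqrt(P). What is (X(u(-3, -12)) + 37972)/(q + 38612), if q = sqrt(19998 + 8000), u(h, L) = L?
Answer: (37972 - 280*I*sqrt(3))/(38612 + sqrt(27998)) ≈ 0.97918 - 0.012506*I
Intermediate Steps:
q = sqrt(27998) ≈ 167.33
(X(u(-3, -12)) + 37972)/(q + 38612) = (-280*I*sqrt(3) + 37972)/(sqrt(27998) + 38612) = (-280*I*sqrt(3) + 37972)/(38612 + sqrt(27998)) = (37972 - 280*I*sqrt(3))/(38612 + sqrt(27998))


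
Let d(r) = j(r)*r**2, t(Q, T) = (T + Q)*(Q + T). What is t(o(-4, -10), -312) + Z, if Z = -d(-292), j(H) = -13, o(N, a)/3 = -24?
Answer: 1255888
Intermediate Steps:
o(N, a) = -72 (o(N, a) = 3*(-24) = -72)
t(Q, T) = (Q + T)**2 (t(Q, T) = (Q + T)*(Q + T) = (Q + T)**2)
d(r) = -13*r**2
Z = 1108432 (Z = -(-13)*(-292)**2 = -(-13)*85264 = -1*(-1108432) = 1108432)
t(o(-4, -10), -312) + Z = (-72 - 312)**2 + 1108432 = (-384)**2 + 1108432 = 147456 + 1108432 = 1255888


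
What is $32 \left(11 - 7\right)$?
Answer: $128$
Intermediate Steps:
$32 \left(11 - 7\right) = 32 \cdot 4 = 128$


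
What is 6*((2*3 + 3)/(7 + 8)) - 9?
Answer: -27/5 ≈ -5.4000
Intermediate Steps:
6*((2*3 + 3)/(7 + 8)) - 9 = 6*((6 + 3)/15) - 9 = 6*(9*(1/15)) - 9 = 6*(3/5) - 9 = 18/5 - 9 = -27/5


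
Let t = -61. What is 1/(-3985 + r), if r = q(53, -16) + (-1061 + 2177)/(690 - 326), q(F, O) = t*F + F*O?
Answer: -91/733727 ≈ -0.00012402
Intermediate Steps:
q(F, O) = -61*F + F*O
r = -371092/91 (r = 53*(-61 - 16) + (-1061 + 2177)/(690 - 326) = 53*(-77) + 1116/364 = -4081 + 1116*(1/364) = -4081 + 279/91 = -371092/91 ≈ -4077.9)
1/(-3985 + r) = 1/(-3985 - 371092/91) = 1/(-733727/91) = -91/733727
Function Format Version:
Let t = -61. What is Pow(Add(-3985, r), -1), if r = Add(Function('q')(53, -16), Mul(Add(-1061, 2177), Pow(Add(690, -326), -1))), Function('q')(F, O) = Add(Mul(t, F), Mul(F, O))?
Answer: Rational(-91, 733727) ≈ -0.00012402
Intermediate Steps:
Function('q')(F, O) = Add(Mul(-61, F), Mul(F, O))
r = Rational(-371092, 91) (r = Add(Mul(53, Add(-61, -16)), Mul(Add(-1061, 2177), Pow(Add(690, -326), -1))) = Add(Mul(53, -77), Mul(1116, Pow(364, -1))) = Add(-4081, Mul(1116, Rational(1, 364))) = Add(-4081, Rational(279, 91)) = Rational(-371092, 91) ≈ -4077.9)
Pow(Add(-3985, r), -1) = Pow(Add(-3985, Rational(-371092, 91)), -1) = Pow(Rational(-733727, 91), -1) = Rational(-91, 733727)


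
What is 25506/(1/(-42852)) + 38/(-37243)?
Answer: -40705970040254/37243 ≈ -1.0930e+9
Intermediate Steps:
25506/(1/(-42852)) + 38/(-37243) = 25506/(-1/42852) + 38*(-1/37243) = 25506*(-42852) - 38/37243 = -1092983112 - 38/37243 = -40705970040254/37243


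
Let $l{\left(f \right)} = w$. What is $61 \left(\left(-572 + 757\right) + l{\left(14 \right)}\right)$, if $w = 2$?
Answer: $11407$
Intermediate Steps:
$l{\left(f \right)} = 2$
$61 \left(\left(-572 + 757\right) + l{\left(14 \right)}\right) = 61 \left(\left(-572 + 757\right) + 2\right) = 61 \left(185 + 2\right) = 61 \cdot 187 = 11407$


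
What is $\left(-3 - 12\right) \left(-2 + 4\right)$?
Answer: $-30$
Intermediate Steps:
$\left(-3 - 12\right) \left(-2 + 4\right) = \left(-15\right) 2 = -30$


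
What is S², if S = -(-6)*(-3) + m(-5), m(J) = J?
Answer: 529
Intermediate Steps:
S = -23 (S = -(-6)*(-3) - 5 = -6*3 - 5 = -18 - 5 = -23)
S² = (-23)² = 529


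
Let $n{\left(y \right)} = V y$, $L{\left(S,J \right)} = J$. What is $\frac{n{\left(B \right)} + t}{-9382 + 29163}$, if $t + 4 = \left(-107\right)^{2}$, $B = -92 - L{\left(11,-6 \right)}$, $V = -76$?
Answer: $\frac{17981}{19781} \approx 0.909$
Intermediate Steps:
$B = -86$ ($B = -92 - -6 = -92 + 6 = -86$)
$t = 11445$ ($t = -4 + \left(-107\right)^{2} = -4 + 11449 = 11445$)
$n{\left(y \right)} = - 76 y$
$\frac{n{\left(B \right)} + t}{-9382 + 29163} = \frac{\left(-76\right) \left(-86\right) + 11445}{-9382 + 29163} = \frac{6536 + 11445}{19781} = 17981 \cdot \frac{1}{19781} = \frac{17981}{19781}$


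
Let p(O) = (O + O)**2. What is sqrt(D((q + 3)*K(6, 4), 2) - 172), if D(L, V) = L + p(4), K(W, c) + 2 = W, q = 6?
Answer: 6*I*sqrt(2) ≈ 8.4853*I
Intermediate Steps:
p(O) = 4*O**2 (p(O) = (2*O)**2 = 4*O**2)
K(W, c) = -2 + W
D(L, V) = 64 + L (D(L, V) = L + 4*4**2 = L + 4*16 = L + 64 = 64 + L)
sqrt(D((q + 3)*K(6, 4), 2) - 172) = sqrt((64 + (6 + 3)*(-2 + 6)) - 172) = sqrt((64 + 9*4) - 172) = sqrt((64 + 36) - 172) = sqrt(100 - 172) = sqrt(-72) = 6*I*sqrt(2)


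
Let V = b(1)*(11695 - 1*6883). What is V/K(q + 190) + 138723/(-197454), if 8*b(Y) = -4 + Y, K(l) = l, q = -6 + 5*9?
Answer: -64678885/7536161 ≈ -8.5825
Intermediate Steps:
q = 39 (q = -6 + 45 = 39)
b(Y) = -½ + Y/8 (b(Y) = (-4 + Y)/8 = -½ + Y/8)
V = -3609/2 (V = (-½ + (⅛)*1)*(11695 - 1*6883) = (-½ + ⅛)*(11695 - 6883) = -3/8*4812 = -3609/2 ≈ -1804.5)
V/K(q + 190) + 138723/(-197454) = -3609/(2*(39 + 190)) + 138723/(-197454) = -3609/2/229 + 138723*(-1/197454) = -3609/2*1/229 - 46241/65818 = -3609/458 - 46241/65818 = -64678885/7536161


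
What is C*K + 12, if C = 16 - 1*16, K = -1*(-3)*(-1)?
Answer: 12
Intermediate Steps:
K = -3 (K = 3*(-1) = -3)
C = 0 (C = 16 - 16 = 0)
C*K + 12 = 0*(-3) + 12 = 0 + 12 = 12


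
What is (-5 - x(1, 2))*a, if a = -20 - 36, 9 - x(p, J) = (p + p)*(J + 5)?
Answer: 0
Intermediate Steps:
x(p, J) = 9 - 2*p*(5 + J) (x(p, J) = 9 - (p + p)*(J + 5) = 9 - 2*p*(5 + J))
a = -56
(-5 - x(1, 2))*a = (-5 - (9 - 10*1 - 2*2*1))*(-56) = (-5 - (9 - 10 - 4))*(-56) = (-5 - 1*(-5))*(-56) = (-5 + 5)*(-56) = 0*(-56) = 0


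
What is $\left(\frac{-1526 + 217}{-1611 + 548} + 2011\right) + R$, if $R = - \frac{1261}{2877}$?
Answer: $\frac{6152568311}{3058251} \approx 2011.8$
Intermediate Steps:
$R = - \frac{1261}{2877}$ ($R = \left(-1261\right) \frac{1}{2877} = - \frac{1261}{2877} \approx -0.4383$)
$\left(\frac{-1526 + 217}{-1611 + 548} + 2011\right) + R = \left(\frac{-1526 + 217}{-1611 + 548} + 2011\right) - \frac{1261}{2877} = \left(- \frac{1309}{-1063} + 2011\right) - \frac{1261}{2877} = \left(\left(-1309\right) \left(- \frac{1}{1063}\right) + 2011\right) - \frac{1261}{2877} = \left(\frac{1309}{1063} + 2011\right) - \frac{1261}{2877} = \frac{2139002}{1063} - \frac{1261}{2877} = \frac{6152568311}{3058251}$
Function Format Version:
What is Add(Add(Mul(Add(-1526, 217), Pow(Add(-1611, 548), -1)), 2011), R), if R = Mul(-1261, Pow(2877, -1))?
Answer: Rational(6152568311, 3058251) ≈ 2011.8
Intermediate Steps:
R = Rational(-1261, 2877) (R = Mul(-1261, Rational(1, 2877)) = Rational(-1261, 2877) ≈ -0.43830)
Add(Add(Mul(Add(-1526, 217), Pow(Add(-1611, 548), -1)), 2011), R) = Add(Add(Mul(Add(-1526, 217), Pow(Add(-1611, 548), -1)), 2011), Rational(-1261, 2877)) = Add(Add(Mul(-1309, Pow(-1063, -1)), 2011), Rational(-1261, 2877)) = Add(Add(Mul(-1309, Rational(-1, 1063)), 2011), Rational(-1261, 2877)) = Add(Add(Rational(1309, 1063), 2011), Rational(-1261, 2877)) = Add(Rational(2139002, 1063), Rational(-1261, 2877)) = Rational(6152568311, 3058251)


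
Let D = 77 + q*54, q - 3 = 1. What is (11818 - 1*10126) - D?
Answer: 1399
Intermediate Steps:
q = 4 (q = 3 + 1 = 4)
D = 293 (D = 77 + 4*54 = 77 + 216 = 293)
(11818 - 1*10126) - D = (11818 - 1*10126) - 1*293 = (11818 - 10126) - 293 = 1692 - 293 = 1399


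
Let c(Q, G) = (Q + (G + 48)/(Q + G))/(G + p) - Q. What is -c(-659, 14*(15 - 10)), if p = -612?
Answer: -210766111/319238 ≈ -660.22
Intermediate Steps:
c(Q, G) = -Q + (Q + (48 + G)/(G + Q))/(-612 + G) (c(Q, G) = (Q + (G + 48)/(Q + G))/(G - 612) - Q = (Q + (48 + G)/(G + Q))/(-612 + G) - Q = -Q + (Q + (48 + G)/(G + Q))/(-612 + G))
-c(-659, 14*(15 - 10)) = -(48 + 14*(15 - 10) + 613*(-659)**2 - 1*14*(15 - 10)*(-659)**2 - 1*(-659)*(14*(15 - 10))**2 + 613*(14*(15 - 10))*(-659))/((14*(15 - 10))**2 - 8568*(15 - 10) - 612*(-659) + (14*(15 - 10))*(-659)) = -(48 + 14*5 + 613*434281 - 1*14*5*434281 - 1*(-659)*(14*5)**2 + 613*(14*5)*(-659))/((14*5)**2 - 8568*5 + 403308 + (14*5)*(-659)) = -(48 + 70 + 266214253 - 1*70*434281 - 1*(-659)*70**2 + 613*70*(-659))/(70**2 - 612*70 + 403308 + 70*(-659)) = -(48 + 70 + 266214253 - 30399670 - 1*(-659)*4900 - 28277690)/(4900 - 42840 + 403308 - 46130) = -(48 + 70 + 266214253 - 30399670 + 3229100 - 28277690)/319238 = -210766111/319238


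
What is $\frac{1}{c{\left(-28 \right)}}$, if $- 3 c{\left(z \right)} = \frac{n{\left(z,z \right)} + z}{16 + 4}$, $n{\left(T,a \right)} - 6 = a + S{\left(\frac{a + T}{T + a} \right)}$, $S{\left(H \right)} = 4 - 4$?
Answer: $\frac{6}{5} \approx 1.2$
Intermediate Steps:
$S{\left(H \right)} = 0$
$n{\left(T,a \right)} = 6 + a$ ($n{\left(T,a \right)} = 6 + \left(a + 0\right) = 6 + a$)
$c{\left(z \right)} = - \frac{1}{10} - \frac{z}{30}$ ($c{\left(z \right)} = - \frac{\left(\left(6 + z\right) + z\right) \frac{1}{16 + 4}}{3} = - \frac{\left(6 + 2 z\right) \frac{1}{20}}{3} = - \frac{\frac{3}{10} + \frac{z}{10}}{3} = - \frac{1}{10} - \frac{z}{30}$)
$\frac{1}{c{\left(-28 \right)}} = \frac{1}{- \frac{1}{10} - - \frac{14}{15}} = \frac{1}{- \frac{1}{10} + \frac{14}{15}} = \frac{1}{\frac{5}{6}} = \frac{6}{5}$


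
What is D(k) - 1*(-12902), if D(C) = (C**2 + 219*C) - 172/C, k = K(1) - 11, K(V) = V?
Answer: 54146/5 ≈ 10829.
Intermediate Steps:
k = -10 (k = 1 - 11 = -10)
D(C) = C**2 - 172/C + 219*C
D(k) - 1*(-12902) = (-172 + (-10)**2*(219 - 10))/(-10) - 1*(-12902) = -(-172 + 100*209)/10 + 12902 = -(-172 + 20900)/10 + 12902 = -1/10*20728 + 12902 = -10364/5 + 12902 = 54146/5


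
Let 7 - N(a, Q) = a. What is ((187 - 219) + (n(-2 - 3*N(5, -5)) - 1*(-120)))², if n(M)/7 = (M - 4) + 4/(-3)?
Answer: 256/9 ≈ 28.444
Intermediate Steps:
N(a, Q) = 7 - a
n(M) = -112/3 + 7*M (n(M) = 7*((M - 4) + 4/(-3)) = 7*((-4 + M) + 4*(-⅓)) = 7*((-4 + M) - 4/3) = 7*(-16/3 + M) = -112/3 + 7*M)
((187 - 219) + (n(-2 - 3*N(5, -5)) - 1*(-120)))² = ((187 - 219) + ((-112/3 + 7*(-2 - 3*(7 - 1*5))) - 1*(-120)))² = (-32 + ((-112/3 + 7*(-2 - 3*(7 - 5))) + 120))² = (-32 + ((-112/3 + 7*(-2 - 3*2)) + 120))² = (-32 + ((-112/3 + 7*(-2 - 6)) + 120))² = (-32 + ((-112/3 + 7*(-8)) + 120))² = (-32 + ((-112/3 - 56) + 120))² = (-32 + (-280/3 + 120))² = (-32 + 80/3)² = (-16/3)² = 256/9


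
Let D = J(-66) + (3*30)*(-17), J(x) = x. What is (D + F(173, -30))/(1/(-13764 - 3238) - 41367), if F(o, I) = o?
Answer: 24193846/703321735 ≈ 0.034399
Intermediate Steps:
D = -1596 (D = -66 + (3*30)*(-17) = -66 + 90*(-17) = -66 - 1530 = -1596)
(D + F(173, -30))/(1/(-13764 - 3238) - 41367) = (-1596 + 173)/(1/(-13764 - 3238) - 41367) = -1423/(1/(-17002) - 41367) = -1423/(-1/17002 - 41367) = -1423/(-703321735/17002) = -1423*(-17002/703321735) = 24193846/703321735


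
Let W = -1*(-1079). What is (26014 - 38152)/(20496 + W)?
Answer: -12138/21575 ≈ -0.56260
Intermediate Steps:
W = 1079
(26014 - 38152)/(20496 + W) = (26014 - 38152)/(20496 + 1079) = -12138/21575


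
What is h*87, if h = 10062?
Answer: 875394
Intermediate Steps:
h*87 = 10062*87 = 875394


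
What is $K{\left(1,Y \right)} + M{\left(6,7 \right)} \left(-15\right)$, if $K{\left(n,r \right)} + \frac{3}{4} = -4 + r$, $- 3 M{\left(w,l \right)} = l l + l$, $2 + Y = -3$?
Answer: $\frac{1081}{4} \approx 270.25$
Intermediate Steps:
$Y = -5$ ($Y = -2 - 3 = -5$)
$M{\left(w,l \right)} = - \frac{l}{3} - \frac{l^{2}}{3}$ ($M{\left(w,l \right)} = - \frac{l l + l}{3} = - \frac{l^{2} + l}{3} = - \frac{l + l^{2}}{3} = - \frac{l}{3} - \frac{l^{2}}{3}$)
$K{\left(n,r \right)} = - \frac{19}{4} + r$ ($K{\left(n,r \right)} = - \frac{3}{4} + \left(-4 + r\right) = - \frac{19}{4} + r$)
$K{\left(1,Y \right)} + M{\left(6,7 \right)} \left(-15\right) = \left(- \frac{19}{4} - 5\right) + \left(- \frac{1}{3}\right) 7 \left(1 + 7\right) \left(-15\right) = - \frac{39}{4} + \left(- \frac{1}{3}\right) 7 \cdot 8 \left(-15\right) = - \frac{39}{4} - -280 = - \frac{39}{4} + 280 = \frac{1081}{4}$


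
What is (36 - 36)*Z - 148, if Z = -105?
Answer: -148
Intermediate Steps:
(36 - 36)*Z - 148 = (36 - 36)*(-105) - 148 = 0*(-105) - 148 = 0 - 148 = -148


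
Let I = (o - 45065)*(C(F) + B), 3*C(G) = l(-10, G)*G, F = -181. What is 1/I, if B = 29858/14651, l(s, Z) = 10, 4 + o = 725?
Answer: 1911/50954603008 ≈ 3.7504e-8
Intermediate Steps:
o = 721 (o = -4 + 725 = 721)
C(G) = 10*G/3 (C(G) = (10*G)/3 = 10*G/3)
B = 29858/14651 (B = 29858*(1/14651) = 29858/14651 ≈ 2.0379)
I = 50954603008/1911 (I = (721 - 45065)*((10/3)*(-181) + 29858/14651) = -44344*(-1810/3 + 29858/14651) = -44344*(-26428736/43953) = 50954603008/1911 ≈ 2.6664e+7)
1/I = 1/(50954603008/1911) = 1911/50954603008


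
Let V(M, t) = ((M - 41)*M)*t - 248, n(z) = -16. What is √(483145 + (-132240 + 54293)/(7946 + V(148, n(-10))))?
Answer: √29161530300789246/245678 ≈ 695.09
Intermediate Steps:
V(M, t) = -248 + M*t*(-41 + M) (V(M, t) = ((-41 + M)*M)*t - 248 = (M*(-41 + M))*t - 248 = M*t*(-41 + M) - 248 = -248 + M*t*(-41 + M))
√(483145 + (-132240 + 54293)/(7946 + V(148, n(-10)))) = √(483145 + (-132240 + 54293)/(7946 + (-248 - 16*148² - 41*148*(-16)))) = √(483145 - 77947/(7946 + (-248 - 16*21904 + 97088))) = √(483145 - 77947/(7946 + (-248 - 350464 + 97088))) = √(483145 - 77947/(7946 - 253624)) = √(483145 - 77947/(-245678)) = √(483145 - 77947*(-1/245678)) = √(483145 + 77947/245678) = √(118698175257/245678) = √29161530300789246/245678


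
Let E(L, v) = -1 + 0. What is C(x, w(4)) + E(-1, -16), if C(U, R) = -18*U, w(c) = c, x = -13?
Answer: 233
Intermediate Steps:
E(L, v) = -1
C(x, w(4)) + E(-1, -16) = -18*(-13) - 1 = 234 - 1 = 233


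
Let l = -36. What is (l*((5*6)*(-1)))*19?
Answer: 20520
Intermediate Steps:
(l*((5*6)*(-1)))*19 = -36*5*6*(-1)*19 = -1080*(-1)*19 = -36*(-30)*19 = 1080*19 = 20520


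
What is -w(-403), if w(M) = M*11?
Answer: 4433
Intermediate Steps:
w(M) = 11*M
-w(-403) = -11*(-403) = -1*(-4433) = 4433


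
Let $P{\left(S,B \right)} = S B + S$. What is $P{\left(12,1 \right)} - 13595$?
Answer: $-13571$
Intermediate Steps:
$P{\left(S,B \right)} = S + B S$ ($P{\left(S,B \right)} = B S + S = S + B S$)
$P{\left(12,1 \right)} - 13595 = 12 \left(1 + 1\right) - 13595 = 12 \cdot 2 - 13595 = 24 - 13595 = -13571$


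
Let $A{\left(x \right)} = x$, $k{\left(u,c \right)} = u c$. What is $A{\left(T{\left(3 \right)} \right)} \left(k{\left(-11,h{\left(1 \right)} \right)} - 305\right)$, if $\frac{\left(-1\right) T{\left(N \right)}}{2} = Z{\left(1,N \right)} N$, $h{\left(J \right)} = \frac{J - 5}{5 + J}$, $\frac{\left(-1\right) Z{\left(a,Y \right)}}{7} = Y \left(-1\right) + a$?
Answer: $25004$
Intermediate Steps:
$Z{\left(a,Y \right)} = - 7 a + 7 Y$ ($Z{\left(a,Y \right)} = - 7 \left(Y \left(-1\right) + a\right) = - 7 \left(- Y + a\right) = - 7 \left(a - Y\right) = - 7 a + 7 Y$)
$h{\left(J \right)} = \frac{-5 + J}{5 + J}$
$k{\left(u,c \right)} = c u$
$T{\left(N \right)} = - 2 N \left(-7 + 7 N\right)$ ($T{\left(N \right)} = - 2 \left(\left(-7\right) 1 + 7 N\right) N = - 2 \left(-7 + 7 N\right) N = - 2 N \left(-7 + 7 N\right)$)
$A{\left(T{\left(3 \right)} \right)} \left(k{\left(-11,h{\left(1 \right)} \right)} - 305\right) = 14 \cdot 3 \left(1 - 3\right) \left(\frac{-5 + 1}{5 + 1} \left(-11\right) - 305\right) = 14 \cdot 3 \left(1 - 3\right) \left(\frac{1}{6} \left(-4\right) \left(-11\right) - 305\right) = 14 \cdot 3 \left(-2\right) \left(\frac{1}{6} \left(-4\right) \left(-11\right) - 305\right) = - 84 \left(\left(- \frac{2}{3}\right) \left(-11\right) - 305\right) = - 84 \left(\frac{22}{3} - 305\right) = \left(-84\right) \left(- \frac{893}{3}\right) = 25004$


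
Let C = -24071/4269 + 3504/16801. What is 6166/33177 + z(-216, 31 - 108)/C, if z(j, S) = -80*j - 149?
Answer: -40762004235936733/12921057853215 ≈ -3154.7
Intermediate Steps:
z(j, S) = -149 - 80*j
C = -389458295/71723469 (C = -24071*1/4269 + 3504*(1/16801) = -24071/4269 + 3504/16801 = -389458295/71723469 ≈ -5.4300)
6166/33177 + z(-216, 31 - 108)/C = 6166/33177 + (-149 - 80*(-216))/(-389458295/71723469) = 6166*(1/33177) + (-149 + 17280)*(-71723469/389458295) = 6166/33177 + 17131*(-71723469/389458295) = 6166/33177 - 1228694747439/389458295 = -40762004235936733/12921057853215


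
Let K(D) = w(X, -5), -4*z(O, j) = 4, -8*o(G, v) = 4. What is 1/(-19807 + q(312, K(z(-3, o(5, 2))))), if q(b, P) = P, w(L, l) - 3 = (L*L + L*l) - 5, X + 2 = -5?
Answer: -1/19725 ≈ -5.0697e-5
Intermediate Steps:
X = -7 (X = -2 - 5 = -7)
o(G, v) = -1/2 (o(G, v) = -1/8*4 = -1/2)
w(L, l) = -2 + L**2 + L*l (w(L, l) = 3 + ((L*L + L*l) - 5) = 3 + ((L**2 + L*l) - 5) = 3 + (-5 + L**2 + L*l) = -2 + L**2 + L*l)
z(O, j) = -1 (z(O, j) = -1/4*4 = -1)
K(D) = 82 (K(D) = -2 + (-7)**2 - 7*(-5) = -2 + 49 + 35 = 82)
1/(-19807 + q(312, K(z(-3, o(5, 2))))) = 1/(-19807 + 82) = 1/(-19725) = -1/19725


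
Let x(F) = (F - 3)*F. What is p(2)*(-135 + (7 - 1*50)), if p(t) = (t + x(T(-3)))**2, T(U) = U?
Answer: -71200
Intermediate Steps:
x(F) = F*(-3 + F) (x(F) = (-3 + F)*F = F*(-3 + F))
p(t) = (18 + t)**2 (p(t) = (t - 3*(-3 - 3))**2 = (t - 3*(-6))**2 = (t + 18)**2 = (18 + t)**2)
p(2)*(-135 + (7 - 1*50)) = (18 + 2)**2*(-135 + (7 - 1*50)) = 20**2*(-135 + (7 - 50)) = 400*(-135 - 43) = 400*(-178) = -71200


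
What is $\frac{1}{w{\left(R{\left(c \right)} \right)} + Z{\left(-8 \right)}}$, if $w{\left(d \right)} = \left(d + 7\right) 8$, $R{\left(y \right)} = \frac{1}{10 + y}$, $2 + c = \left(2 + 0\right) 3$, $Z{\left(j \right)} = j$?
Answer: $\frac{7}{340} \approx 0.020588$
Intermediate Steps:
$c = 4$ ($c = -2 + \left(2 + 0\right) 3 = -2 + 2 \cdot 3 = -2 + 6 = 4$)
$w{\left(d \right)} = 56 + 8 d$ ($w{\left(d \right)} = \left(7 + d\right) 8 = 56 + 8 d$)
$\frac{1}{w{\left(R{\left(c \right)} \right)} + Z{\left(-8 \right)}} = \frac{1}{\left(56 + \frac{8}{10 + 4}\right) - 8} = \frac{1}{\left(56 + \frac{8}{14}\right) - 8} = \frac{1}{\left(56 + 8 \cdot \frac{1}{14}\right) - 8} = \frac{1}{\left(56 + \frac{4}{7}\right) - 8} = \frac{1}{\frac{396}{7} - 8} = \frac{1}{\frac{340}{7}} = \frac{7}{340}$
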